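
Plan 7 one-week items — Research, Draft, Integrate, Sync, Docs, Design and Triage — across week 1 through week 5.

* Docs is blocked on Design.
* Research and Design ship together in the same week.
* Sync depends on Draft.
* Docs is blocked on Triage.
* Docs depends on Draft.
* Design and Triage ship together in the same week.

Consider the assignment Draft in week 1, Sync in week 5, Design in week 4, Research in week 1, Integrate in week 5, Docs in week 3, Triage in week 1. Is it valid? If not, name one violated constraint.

Invalid. Research and Design ship together in the same week.

Docs is blocked on Triage — holds.
Docs depends on Draft — holds.
Design and Triage ship together in the same week — violated.
Research and Design ship together in the same week — violated.
Sync depends on Draft — holds.
Docs is blocked on Design — violated.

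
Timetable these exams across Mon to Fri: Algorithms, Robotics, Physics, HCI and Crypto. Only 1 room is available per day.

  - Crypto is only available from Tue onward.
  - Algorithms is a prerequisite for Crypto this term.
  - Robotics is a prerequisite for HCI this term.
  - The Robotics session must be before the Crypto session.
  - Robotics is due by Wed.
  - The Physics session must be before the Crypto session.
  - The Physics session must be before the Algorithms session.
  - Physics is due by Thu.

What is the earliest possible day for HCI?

Tue

Precedence pushes HCI to at least Tue.
HCI at Tue is achievable: HCI -> Tue, Physics -> Wed, Algorithms -> Thu, Robotics -> Mon, Crypto -> Fri.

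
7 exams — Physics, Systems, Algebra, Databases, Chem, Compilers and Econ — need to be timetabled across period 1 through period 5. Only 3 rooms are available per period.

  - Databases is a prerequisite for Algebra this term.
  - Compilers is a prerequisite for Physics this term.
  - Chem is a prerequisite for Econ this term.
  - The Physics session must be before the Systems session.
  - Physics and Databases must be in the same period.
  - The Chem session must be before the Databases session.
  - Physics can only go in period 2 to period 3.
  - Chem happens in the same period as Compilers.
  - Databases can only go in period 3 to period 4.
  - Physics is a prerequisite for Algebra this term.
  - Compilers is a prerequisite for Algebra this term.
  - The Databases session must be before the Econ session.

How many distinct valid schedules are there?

16

Splitting on Systems: it can be period 4 (8), period 5 (8). Listing each branch's schedules as (Physics, Algebra, Databases, Chem, Compilers, Econ) by period number:
Systems=period 4: (3,4,3,1,1,4) (3,4,3,1,1,5) (3,4,3,2,2,4) (3,4,3,2,2,5) (3,5,3,1,1,4) (3,5,3,1,1,5) (3,5,3,2,2,4) (3,5,3,2,2,5) — 8.
Systems=period 5: (3,4,3,1,1,4) (3,4,3,1,1,5) (3,4,3,2,2,4) (3,4,3,2,2,5) (3,5,3,1,1,4) (3,5,3,1,1,5) (3,5,3,2,2,4) (3,5,3,2,2,5) — 8.
Summing: 8 + 8 = 16.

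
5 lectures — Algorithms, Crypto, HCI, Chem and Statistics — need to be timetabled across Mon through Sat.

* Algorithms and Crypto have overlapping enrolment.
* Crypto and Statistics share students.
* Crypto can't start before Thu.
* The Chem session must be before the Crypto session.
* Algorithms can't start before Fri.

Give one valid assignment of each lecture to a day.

HCI in Mon, Algorithms in Fri, Crypto in Thu, Statistics in Mon, Chem in Mon

Checking: Chem(Mon) before Crypto(Thu); Crypto(Thu) != Statistics(Mon); Algorithms(Fri) != Crypto(Thu); Algorithms=Fri in [Fri,Sat]; Crypto=Thu in [Thu,Sat].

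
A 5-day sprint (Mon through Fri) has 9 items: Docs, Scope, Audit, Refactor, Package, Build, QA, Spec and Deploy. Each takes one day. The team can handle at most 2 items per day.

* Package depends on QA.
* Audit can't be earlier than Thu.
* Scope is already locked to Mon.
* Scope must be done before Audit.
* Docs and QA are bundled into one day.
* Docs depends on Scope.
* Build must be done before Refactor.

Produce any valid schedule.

Build -> Mon; Docs -> Tue; Refactor -> Wed; Package -> Wed; Deploy -> Fri; Audit -> Thu; Spec -> Thu; QA -> Tue; Scope -> Mon

Checking: Scope(Mon) before Audit(Thu); Build(Mon) before Refactor(Wed); Scope(Mon) before Docs(Tue); QA(Tue) before Package(Wed); Docs = QA = Tue; Scope=Mon in [Mon,Mon]; Audit=Thu in [Thu,Fri]; max 2 per day (cap 2).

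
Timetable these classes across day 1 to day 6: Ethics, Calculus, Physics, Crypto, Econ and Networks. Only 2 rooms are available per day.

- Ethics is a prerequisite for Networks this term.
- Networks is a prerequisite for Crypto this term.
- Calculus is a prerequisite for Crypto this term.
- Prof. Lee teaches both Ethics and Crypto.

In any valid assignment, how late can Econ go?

day 6

Econ at day 6 is achievable: Calculus in day 1, Econ in day 6, Networks in day 2, Crypto in day 3, Ethics in day 1, Physics in day 2.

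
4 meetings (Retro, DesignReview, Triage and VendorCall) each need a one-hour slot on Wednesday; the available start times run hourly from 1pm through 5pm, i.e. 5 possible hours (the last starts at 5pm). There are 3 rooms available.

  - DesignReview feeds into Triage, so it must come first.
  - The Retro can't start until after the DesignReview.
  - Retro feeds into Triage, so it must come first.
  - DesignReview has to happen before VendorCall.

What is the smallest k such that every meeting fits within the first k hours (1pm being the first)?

The precedence chain requires at least 3 distinct hours.
With at most 3 per hour and 4 meetings, at least 2 hours are needed.
3 works (last occupied hour: 3pm): for example Retro in 2pm, DesignReview in 1pm, VendorCall in 2pm, Triage in 3pm.

3 hours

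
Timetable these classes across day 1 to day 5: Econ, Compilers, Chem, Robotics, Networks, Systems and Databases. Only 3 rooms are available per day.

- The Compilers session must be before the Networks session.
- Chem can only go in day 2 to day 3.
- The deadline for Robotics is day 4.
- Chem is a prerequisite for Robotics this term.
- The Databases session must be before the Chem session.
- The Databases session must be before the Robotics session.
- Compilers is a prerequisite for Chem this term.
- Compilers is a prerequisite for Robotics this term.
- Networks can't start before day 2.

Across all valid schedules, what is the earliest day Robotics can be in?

Precedence pushes Robotics to at least day 3; Robotics's own window allows nothing later than day 4.
Robotics at day 3 is achievable: Econ=day 1; Compilers=day 1; Robotics=day 3; Databases=day 1; Chem=day 2; Systems=day 2; Networks=day 2.

day 3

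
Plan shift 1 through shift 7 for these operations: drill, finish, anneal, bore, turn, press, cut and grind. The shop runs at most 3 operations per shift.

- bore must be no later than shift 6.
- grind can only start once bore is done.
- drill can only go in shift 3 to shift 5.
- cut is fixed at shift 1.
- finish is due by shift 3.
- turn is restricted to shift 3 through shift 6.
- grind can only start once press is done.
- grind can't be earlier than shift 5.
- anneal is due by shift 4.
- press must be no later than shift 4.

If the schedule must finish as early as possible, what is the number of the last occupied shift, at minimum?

The precedence chain requires at least 2 distinct shifts.
With at most 3 per shift and 8 operations, at least 3 shifts are needed.
grind can't be placed before shift 5, so the schedule must run through at least shift 5.
5 works (last occupied shift: shift 5): for example turn in shift 3, press in shift 1, cut in shift 1, finish in shift 1, drill in shift 3, grind in shift 5, anneal in shift 2, bore in shift 2.

shift 5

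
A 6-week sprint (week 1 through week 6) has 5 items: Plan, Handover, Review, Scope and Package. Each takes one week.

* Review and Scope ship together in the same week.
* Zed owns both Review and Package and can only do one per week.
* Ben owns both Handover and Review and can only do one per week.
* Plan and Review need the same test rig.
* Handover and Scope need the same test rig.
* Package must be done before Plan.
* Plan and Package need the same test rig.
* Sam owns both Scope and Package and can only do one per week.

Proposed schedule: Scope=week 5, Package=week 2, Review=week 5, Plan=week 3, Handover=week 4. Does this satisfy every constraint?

Review and Scope ship together in the same week — holds.
Package must be done before Plan — holds.
Plan and Package need the same test rig — holds.
Ben owns both Handover and Review and can only do one per week — holds.
Handover and Scope need the same test rig — holds.
Sam owns both Scope and Package and can only do one per week — holds.
Zed owns both Review and Package and can only do one per week — holds.
Plan and Review need the same test rig — holds.

Yes, all constraints hold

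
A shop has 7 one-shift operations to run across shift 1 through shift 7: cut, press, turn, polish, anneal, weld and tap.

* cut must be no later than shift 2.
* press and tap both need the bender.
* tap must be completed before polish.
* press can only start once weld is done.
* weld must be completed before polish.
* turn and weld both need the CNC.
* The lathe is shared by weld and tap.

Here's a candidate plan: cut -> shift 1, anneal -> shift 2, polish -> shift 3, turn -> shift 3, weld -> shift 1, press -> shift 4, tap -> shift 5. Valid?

cut must be no later than shift 2 — holds.
turn and weld both need the CNC — holds.
tap must be completed before polish — violated.
press and tap both need the bender — holds.
press can only start once weld is done — holds.
The lathe is shared by weld and tap — holds.
weld must be completed before polish — holds.

Invalid. tap must be completed before polish.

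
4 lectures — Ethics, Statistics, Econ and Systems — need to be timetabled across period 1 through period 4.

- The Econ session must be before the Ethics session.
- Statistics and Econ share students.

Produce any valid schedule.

Systems -> period 1, Statistics -> period 2, Ethics -> period 2, Econ -> period 1

Checking: Econ(period 1) before Ethics(period 2); Statistics(period 2) != Econ(period 1).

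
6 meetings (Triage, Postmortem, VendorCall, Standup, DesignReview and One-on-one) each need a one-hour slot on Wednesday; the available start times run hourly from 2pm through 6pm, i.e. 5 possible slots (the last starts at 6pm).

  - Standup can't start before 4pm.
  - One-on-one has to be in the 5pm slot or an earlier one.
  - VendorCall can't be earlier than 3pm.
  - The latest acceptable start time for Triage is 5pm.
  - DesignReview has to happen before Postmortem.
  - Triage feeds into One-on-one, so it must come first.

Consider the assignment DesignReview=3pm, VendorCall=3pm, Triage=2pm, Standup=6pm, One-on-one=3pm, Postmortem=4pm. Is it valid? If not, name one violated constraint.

Yes, all constraints hold

The latest acceptable start time for Triage is 5pm — holds.
Triage feeds into One-on-one, so it must come first — holds.
DesignReview has to happen before Postmortem — holds.
VendorCall can't be earlier than 3pm — holds.
One-on-one has to be in the 5pm slot or an earlier one — holds.
Standup can't start before 4pm — holds.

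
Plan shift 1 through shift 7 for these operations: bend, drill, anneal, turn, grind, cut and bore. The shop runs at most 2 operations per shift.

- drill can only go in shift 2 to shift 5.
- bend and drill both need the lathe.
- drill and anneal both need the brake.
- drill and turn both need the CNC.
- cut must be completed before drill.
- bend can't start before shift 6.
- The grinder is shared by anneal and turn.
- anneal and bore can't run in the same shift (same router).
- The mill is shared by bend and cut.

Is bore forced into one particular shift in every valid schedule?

No

bore can be shift 1 (e.g. grind -> shift 2, anneal -> shift 3, drill -> shift 2, turn -> shift 4, bore -> shift 1, cut -> shift 1, bend -> shift 6) or shift 2 (e.g. bend -> shift 6, grind -> shift 3, anneal -> shift 1, cut -> shift 1, drill -> shift 2, turn -> shift 3, bore -> shift 2).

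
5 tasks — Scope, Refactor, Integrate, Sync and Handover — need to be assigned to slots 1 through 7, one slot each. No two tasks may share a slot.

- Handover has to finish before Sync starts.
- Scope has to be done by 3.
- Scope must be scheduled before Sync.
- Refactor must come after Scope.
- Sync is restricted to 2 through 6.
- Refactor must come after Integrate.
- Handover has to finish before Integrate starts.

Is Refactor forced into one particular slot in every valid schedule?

No

Refactor can be 4 (e.g. Scope=1; Handover=2; Refactor=4; Sync=5; Integrate=3) or 5 (e.g. Integrate -> 4, Sync -> 3, Refactor -> 5, Scope -> 1, Handover -> 2).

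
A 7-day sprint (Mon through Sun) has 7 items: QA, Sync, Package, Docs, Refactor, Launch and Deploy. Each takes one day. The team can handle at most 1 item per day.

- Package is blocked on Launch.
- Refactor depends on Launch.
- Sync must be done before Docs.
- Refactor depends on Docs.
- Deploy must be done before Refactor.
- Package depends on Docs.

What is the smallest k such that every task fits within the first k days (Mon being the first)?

7

The precedence chain requires at least 3 distinct days.
With at most 1 per day and 7 tasks, at least 7 days are needed.
7 works (last occupied day: Sun): for example Deploy -> Thu, Launch -> Wed, Sync -> Mon, Package -> Sat, Docs -> Tue, Refactor -> Fri, QA -> Sun.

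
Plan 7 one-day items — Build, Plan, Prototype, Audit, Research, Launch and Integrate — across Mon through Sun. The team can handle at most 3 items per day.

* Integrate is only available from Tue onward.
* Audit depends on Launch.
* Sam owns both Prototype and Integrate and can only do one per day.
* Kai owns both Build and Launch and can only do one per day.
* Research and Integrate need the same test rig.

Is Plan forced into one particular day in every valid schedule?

Plan can be Mon (e.g. Prototype -> Mon; Build -> Tue; Audit -> Tue; Integrate -> Tue; Plan -> Mon; Launch -> Mon; Research -> Wed) or Tue (e.g. Launch=Mon, Build=Wed, Research=Mon, Prototype=Mon, Audit=Tue, Plan=Tue, Integrate=Tue).

No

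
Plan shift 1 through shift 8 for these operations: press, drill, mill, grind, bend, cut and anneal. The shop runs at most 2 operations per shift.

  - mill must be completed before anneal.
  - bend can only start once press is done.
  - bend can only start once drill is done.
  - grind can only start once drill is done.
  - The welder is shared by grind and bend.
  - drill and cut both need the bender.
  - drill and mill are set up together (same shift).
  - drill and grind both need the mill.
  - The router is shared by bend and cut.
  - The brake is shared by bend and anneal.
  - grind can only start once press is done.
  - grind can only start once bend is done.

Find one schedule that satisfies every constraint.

anneal=shift 4, cut=shift 1, drill=shift 2, bend=shift 3, press=shift 1, mill=shift 2, grind=shift 4

Checking: press(shift 1) before bend(shift 3); mill(shift 2) before anneal(shift 4); drill(shift 2) before grind(shift 4); drill(shift 2) before bend(shift 3); bend(shift 3) before grind(shift 4); press(shift 1) before grind(shift 4); grind(shift 4) != bend(shift 3); drill(shift 2) != grind(shift 4); bend(shift 3) != cut(shift 1); bend(shift 3) != anneal(shift 4); drill(shift 2) != cut(shift 1); drill = mill = shift 2; max 2 per shift (cap 2).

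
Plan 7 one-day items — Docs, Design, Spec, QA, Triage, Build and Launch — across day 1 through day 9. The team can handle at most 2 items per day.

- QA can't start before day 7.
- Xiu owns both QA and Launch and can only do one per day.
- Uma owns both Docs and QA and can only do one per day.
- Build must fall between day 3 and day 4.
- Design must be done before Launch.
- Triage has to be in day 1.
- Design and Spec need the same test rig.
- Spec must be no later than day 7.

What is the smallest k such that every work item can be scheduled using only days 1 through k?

7 days

The precedence chain requires at least 2 distinct days.
With at most 2 per day and 7 work items, at least 4 days are needed.
QA can't be placed before day 7, so the schedule must run through at least day 7.
7 works (last occupied day: day 7): for example Design=day 1; Spec=day 3; Docs=day 2; Build=day 3; QA=day 7; Triage=day 1; Launch=day 2.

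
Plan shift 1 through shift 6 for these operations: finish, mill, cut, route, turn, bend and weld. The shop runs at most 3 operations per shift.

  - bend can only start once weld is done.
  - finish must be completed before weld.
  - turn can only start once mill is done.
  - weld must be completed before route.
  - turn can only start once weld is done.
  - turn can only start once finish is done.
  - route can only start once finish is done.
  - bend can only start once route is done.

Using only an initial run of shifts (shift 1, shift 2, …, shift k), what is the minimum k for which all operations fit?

The precedence chain requires at least 4 distinct shifts.
With at most 3 per shift and 7 operations, at least 3 shifts are needed.
4 works (last occupied shift: shift 4): for example bend in shift 4, finish in shift 1, weld in shift 2, mill in shift 1, route in shift 3, turn in shift 3, cut in shift 1.

4 shifts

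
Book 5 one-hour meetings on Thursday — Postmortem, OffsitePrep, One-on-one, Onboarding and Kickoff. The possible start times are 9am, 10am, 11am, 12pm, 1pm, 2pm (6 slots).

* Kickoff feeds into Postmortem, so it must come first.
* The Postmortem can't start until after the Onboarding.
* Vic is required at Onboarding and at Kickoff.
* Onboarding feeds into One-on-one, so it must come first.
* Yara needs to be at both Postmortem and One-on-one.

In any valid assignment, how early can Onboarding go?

Downstream work caps Onboarding at 1pm.
Onboarding at 9am is achievable: Postmortem in 11am, One-on-one in 10am, OffsitePrep in 9am, Onboarding in 9am, Kickoff in 10am.

9am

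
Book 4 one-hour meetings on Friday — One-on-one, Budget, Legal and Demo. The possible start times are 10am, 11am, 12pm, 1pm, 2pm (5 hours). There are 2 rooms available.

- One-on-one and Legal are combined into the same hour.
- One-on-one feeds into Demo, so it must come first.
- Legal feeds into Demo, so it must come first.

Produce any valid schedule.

Budget in 11am; Legal in 10am; Demo in 11am; One-on-one in 10am

Checking: Legal(10am) before Demo(11am); One-on-one(10am) before Demo(11am); One-on-one = Legal = 10am; max 2 per hour (cap 2).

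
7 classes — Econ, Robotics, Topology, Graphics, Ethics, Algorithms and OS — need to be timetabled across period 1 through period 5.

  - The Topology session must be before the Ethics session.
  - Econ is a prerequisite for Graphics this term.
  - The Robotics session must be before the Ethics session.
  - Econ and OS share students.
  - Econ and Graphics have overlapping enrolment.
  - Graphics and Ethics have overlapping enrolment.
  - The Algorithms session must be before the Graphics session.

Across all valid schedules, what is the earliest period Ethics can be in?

Precedence pushes Ethics to at least period 2.
Ethics at period 2 is achievable: Graphics in period 3, OS in period 2, Econ in period 1, Robotics in period 1, Ethics in period 2, Topology in period 1, Algorithms in period 1.

period 2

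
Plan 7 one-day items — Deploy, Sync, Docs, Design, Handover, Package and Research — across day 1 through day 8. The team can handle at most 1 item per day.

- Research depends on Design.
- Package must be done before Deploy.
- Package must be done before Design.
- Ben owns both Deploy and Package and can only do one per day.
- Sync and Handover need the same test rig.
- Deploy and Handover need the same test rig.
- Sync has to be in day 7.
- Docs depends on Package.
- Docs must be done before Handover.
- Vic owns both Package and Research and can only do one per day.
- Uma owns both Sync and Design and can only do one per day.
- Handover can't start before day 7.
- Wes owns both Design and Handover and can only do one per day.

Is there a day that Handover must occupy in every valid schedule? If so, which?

Handover's window is day 7–day 8.
Sync is fixed at day 7, and Handover can't share a day with Sync.
So Handover must be day 8.

day 8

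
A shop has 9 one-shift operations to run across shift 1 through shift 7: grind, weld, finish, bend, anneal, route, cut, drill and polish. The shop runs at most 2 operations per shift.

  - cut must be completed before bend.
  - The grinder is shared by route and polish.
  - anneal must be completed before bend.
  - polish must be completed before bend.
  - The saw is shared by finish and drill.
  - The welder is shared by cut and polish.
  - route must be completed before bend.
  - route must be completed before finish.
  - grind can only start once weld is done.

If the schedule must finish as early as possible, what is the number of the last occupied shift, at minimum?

The precedence chain requires at least 2 distinct shifts.
With at most 2 per shift and 9 operations, at least 5 shifts are needed.
5 works (last occupied shift: shift 5): for example polish -> shift 2; grind -> shift 4; route -> shift 1; anneal -> shift 2; cut -> shift 1; finish -> shift 4; bend -> shift 3; weld -> shift 3; drill -> shift 5.

5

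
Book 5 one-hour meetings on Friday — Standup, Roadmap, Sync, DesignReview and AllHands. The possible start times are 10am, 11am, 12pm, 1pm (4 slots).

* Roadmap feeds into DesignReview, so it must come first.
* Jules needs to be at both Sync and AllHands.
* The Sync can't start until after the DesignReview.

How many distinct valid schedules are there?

Splitting on Standup: it can be 10am (12), 11am (12), 12pm (12), 1pm (12). Listing each branch's schedules as (Roadmap, Sync, DesignReview, AllHands):
Standup=10am: (10am,12pm,11am,10am) (10am,12pm,11am,11am) (10am,12pm,11am,1pm) (10am,1pm,11am,10am) (10am,1pm,11am,11am) (10am,1pm,11am,12pm) (10am,1pm,12pm,10am) (10am,1pm,12pm,11am) (10am,1pm,12pm,12pm) (11am,1pm,12pm,10am) (11am,1pm,12pm,11am) (11am,1pm,12pm,12pm) — 12.
Standup=11am: (10am,12pm,11am,10am) (10am,12pm,11am,11am) (10am,12pm,11am,1pm) (10am,1pm,11am,10am) (10am,1pm,11am,11am) (10am,1pm,11am,12pm) (10am,1pm,12pm,10am) (10am,1pm,12pm,11am) (10am,1pm,12pm,12pm) (11am,1pm,12pm,10am) (11am,1pm,12pm,11am) (11am,1pm,12pm,12pm) — 12.
Standup=12pm: (10am,12pm,11am,10am) (10am,12pm,11am,11am) (10am,12pm,11am,1pm) (10am,1pm,11am,10am) (10am,1pm,11am,11am) (10am,1pm,11am,12pm) (10am,1pm,12pm,10am) (10am,1pm,12pm,11am) (10am,1pm,12pm,12pm) (11am,1pm,12pm,10am) (11am,1pm,12pm,11am) (11am,1pm,12pm,12pm) — 12.
Standup=1pm: (10am,12pm,11am,10am) (10am,12pm,11am,11am) (10am,12pm,11am,1pm) (10am,1pm,11am,10am) (10am,1pm,11am,11am) (10am,1pm,11am,12pm) (10am,1pm,12pm,10am) (10am,1pm,12pm,11am) (10am,1pm,12pm,12pm) (11am,1pm,12pm,10am) (11am,1pm,12pm,11am) (11am,1pm,12pm,12pm) — 12.
Summing: 12 + 12 + 12 + 12 = 48.

48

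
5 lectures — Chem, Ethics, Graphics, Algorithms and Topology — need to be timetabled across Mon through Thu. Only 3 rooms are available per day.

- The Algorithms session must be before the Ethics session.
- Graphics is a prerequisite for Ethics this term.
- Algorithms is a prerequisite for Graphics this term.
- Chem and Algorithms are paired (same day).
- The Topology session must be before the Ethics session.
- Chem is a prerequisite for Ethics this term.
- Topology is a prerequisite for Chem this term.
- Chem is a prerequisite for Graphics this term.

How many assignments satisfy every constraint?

1

Enumerating: Algorithms=Tue; Graphics=Wed; Ethics=Thu; Topology=Mon; Chem=Tue.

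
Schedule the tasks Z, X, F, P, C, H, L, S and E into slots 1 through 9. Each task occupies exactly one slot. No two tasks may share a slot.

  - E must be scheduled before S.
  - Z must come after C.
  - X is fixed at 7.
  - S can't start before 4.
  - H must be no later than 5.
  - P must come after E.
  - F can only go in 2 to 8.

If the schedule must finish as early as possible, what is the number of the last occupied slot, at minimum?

The precedence chain requires at least 2 distinct slots.
With at most 1 per slot and 9 tasks, at least 9 slots are needed.
X can't be placed before 7, so the schedule must run through at least slot 7.
9 works (last occupied slot: 9): for example E -> 3, S -> 4, F -> 2, H -> 1, P -> 8, C -> 5, Z -> 6, L -> 9, X -> 7.

slot 9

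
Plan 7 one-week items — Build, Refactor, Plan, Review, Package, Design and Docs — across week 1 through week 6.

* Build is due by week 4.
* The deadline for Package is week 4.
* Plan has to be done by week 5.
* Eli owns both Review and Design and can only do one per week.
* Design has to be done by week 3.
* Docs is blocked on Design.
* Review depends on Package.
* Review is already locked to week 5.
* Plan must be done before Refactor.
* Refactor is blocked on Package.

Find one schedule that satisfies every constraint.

Review in week 5, Refactor in week 2, Package in week 1, Build in week 1, Docs in week 2, Design in week 1, Plan in week 1

Checking: Package(week 1) before Refactor(week 2); Package(week 1) before Review(week 5); Design(week 1) before Docs(week 2); Plan(week 1) before Refactor(week 2); Review(week 5) != Design(week 1); Plan=week 1 in [week 1,week 5]; Build=week 1 in [week 1,week 4]; Design=week 1 in [week 1,week 3]; Review=week 5 in [week 5,week 5]; Package=week 1 in [week 1,week 4].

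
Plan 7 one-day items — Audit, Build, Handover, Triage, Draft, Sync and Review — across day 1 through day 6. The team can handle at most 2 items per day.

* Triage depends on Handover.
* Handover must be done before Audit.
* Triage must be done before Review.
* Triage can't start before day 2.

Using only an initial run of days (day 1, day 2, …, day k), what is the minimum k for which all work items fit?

The precedence chain requires at least 3 distinct days.
With at most 2 per day and 7 work items, at least 4 days are needed.
4 works (last occupied day: day 4): for example Sync=day 4; Audit=day 2; Handover=day 1; Draft=day 3; Build=day 1; Review=day 3; Triage=day 2.

4 days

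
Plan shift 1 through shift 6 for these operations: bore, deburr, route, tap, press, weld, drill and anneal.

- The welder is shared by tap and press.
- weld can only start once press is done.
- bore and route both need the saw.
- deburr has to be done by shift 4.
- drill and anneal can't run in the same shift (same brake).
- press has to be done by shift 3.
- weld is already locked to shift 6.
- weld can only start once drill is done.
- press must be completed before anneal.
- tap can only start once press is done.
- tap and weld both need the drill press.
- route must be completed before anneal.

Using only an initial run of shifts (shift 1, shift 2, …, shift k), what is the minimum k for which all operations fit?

6 shifts

The precedence chain requires at least 2 distinct shifts.
weld can't be placed before shift 6, so the schedule must run through at least shift 6.
6 works (last occupied shift: shift 6): for example deburr -> shift 1, weld -> shift 6, bore -> shift 2, drill -> shift 1, route -> shift 1, anneal -> shift 2, press -> shift 1, tap -> shift 2.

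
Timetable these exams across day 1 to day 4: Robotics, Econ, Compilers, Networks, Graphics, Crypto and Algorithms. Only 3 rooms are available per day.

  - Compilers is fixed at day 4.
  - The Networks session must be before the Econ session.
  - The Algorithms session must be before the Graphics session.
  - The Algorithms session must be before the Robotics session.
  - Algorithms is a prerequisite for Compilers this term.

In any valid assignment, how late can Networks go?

day 3

Downstream work caps Networks at day 3.
Networks at day 3 is achievable: Graphics -> day 2; Robotics -> day 2; Networks -> day 3; Compilers -> day 4; Crypto -> day 1; Econ -> day 4; Algorithms -> day 1.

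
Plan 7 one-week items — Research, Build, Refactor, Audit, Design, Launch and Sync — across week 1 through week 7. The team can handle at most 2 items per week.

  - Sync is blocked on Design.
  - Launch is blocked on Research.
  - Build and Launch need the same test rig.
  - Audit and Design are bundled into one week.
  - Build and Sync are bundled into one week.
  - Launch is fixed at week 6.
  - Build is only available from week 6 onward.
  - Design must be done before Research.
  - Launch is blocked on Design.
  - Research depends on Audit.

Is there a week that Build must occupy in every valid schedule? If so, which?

Build's window is week 6–week 7.
Launch is fixed at week 6, and Build can't share a week with Launch.
So Build must be week 7.

week 7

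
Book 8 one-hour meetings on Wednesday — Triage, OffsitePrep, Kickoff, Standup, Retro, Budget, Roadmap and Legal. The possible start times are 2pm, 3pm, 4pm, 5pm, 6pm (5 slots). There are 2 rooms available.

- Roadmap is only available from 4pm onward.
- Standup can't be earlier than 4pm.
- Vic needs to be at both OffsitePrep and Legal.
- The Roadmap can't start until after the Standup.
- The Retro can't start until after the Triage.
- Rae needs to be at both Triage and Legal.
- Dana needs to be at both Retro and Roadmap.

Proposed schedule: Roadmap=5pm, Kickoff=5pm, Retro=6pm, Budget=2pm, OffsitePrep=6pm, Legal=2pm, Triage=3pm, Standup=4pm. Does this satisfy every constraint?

Yes

The Roadmap can't start until after the Standup — holds.
Standup can't be earlier than 4pm — holds.
Dana needs to be at both Retro and Roadmap — holds.
There are 2 rooms available — holds.
Rae needs to be at both Triage and Legal — holds.
The Retro can't start until after the Triage — holds.
Vic needs to be at both OffsitePrep and Legal — holds.
Roadmap is only available from 4pm onward — holds.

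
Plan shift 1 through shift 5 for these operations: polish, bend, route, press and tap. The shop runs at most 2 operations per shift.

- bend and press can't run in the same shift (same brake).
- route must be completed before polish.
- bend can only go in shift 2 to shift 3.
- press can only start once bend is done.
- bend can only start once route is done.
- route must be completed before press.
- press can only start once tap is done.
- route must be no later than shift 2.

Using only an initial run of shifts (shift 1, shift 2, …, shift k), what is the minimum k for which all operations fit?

3

The precedence chain requires at least 3 distinct shifts.
With at most 2 per shift and 5 operations, at least 3 shifts are needed.
3 works (last occupied shift: shift 3): for example tap -> shift 1; bend -> shift 2; route -> shift 1; press -> shift 3; polish -> shift 2.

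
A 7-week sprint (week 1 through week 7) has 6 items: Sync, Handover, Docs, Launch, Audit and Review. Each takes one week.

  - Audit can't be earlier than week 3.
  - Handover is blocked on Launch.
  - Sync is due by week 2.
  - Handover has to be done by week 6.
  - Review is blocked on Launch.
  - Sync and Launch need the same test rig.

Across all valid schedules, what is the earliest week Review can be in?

week 2

Precedence pushes Review to at least week 2.
Review at week 2 is achievable: Audit -> week 3, Review -> week 2, Sync -> week 2, Launch -> week 1, Docs -> week 1, Handover -> week 2.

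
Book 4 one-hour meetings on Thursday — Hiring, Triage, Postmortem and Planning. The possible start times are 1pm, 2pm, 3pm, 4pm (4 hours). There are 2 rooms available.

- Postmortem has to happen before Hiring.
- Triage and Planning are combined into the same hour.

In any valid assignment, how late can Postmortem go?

3pm

Downstream work caps Postmortem at 3pm.
Postmortem at 3pm is achievable: Postmortem in 3pm; Triage in 1pm; Hiring in 4pm; Planning in 1pm.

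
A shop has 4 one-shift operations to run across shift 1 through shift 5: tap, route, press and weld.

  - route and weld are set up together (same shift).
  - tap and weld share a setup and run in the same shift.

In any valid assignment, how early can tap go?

tap at shift 1 is achievable: route=shift 1, tap=shift 1, weld=shift 1, press=shift 1.

shift 1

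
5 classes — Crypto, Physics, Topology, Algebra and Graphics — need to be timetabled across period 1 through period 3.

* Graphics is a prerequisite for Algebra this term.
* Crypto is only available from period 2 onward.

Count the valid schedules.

54

Splitting on Crypto: it can be period 2 (27), period 3 (27). Listing each branch's schedules as (Physics, Topology, Algebra, Graphics) by period number:
Crypto=period 2: (1,1,2,1) (1,1,3,1) (1,1,3,2) (1,2,2,1) (1,2,3,1) (1,2,3,2) (1,3,2,1) (1,3,3,1) (1,3,3,2) (2,1,2,1) (2,1,3,1) (2,1,3,2) (2,2,2,1) (2,2,3,1) (2,2,3,2) (2,3,2,1) (2,3,3,1) (2,3,3,2) (3,1,2,1) (3,1,3,1) (3,1,3,2) (3,2,2,1) (3,2,3,1) (3,2,3,2) (3,3,2,1) (3,3,3,1) (3,3,3,2) — 27.
Crypto=period 3: (1,1,2,1) (1,1,3,1) (1,1,3,2) (1,2,2,1) (1,2,3,1) (1,2,3,2) (1,3,2,1) (1,3,3,1) (1,3,3,2) (2,1,2,1) (2,1,3,1) (2,1,3,2) (2,2,2,1) (2,2,3,1) (2,2,3,2) (2,3,2,1) (2,3,3,1) (2,3,3,2) (3,1,2,1) (3,1,3,1) (3,1,3,2) (3,2,2,1) (3,2,3,1) (3,2,3,2) (3,3,2,1) (3,3,3,1) (3,3,3,2) — 27.
Summing: 27 + 27 = 54.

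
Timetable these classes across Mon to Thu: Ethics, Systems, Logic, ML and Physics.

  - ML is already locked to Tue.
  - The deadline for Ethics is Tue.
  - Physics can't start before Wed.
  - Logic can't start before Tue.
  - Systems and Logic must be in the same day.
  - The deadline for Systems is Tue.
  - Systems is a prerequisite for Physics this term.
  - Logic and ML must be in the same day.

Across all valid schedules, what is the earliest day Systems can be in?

Systems must be in the same day as Logic, which can't be before Tue, so Systems is at least Tue; Systems's own window allows nothing later than Tue.
Systems at Tue is achievable: Systems in Tue; Logic in Tue; ML in Tue; Ethics in Mon; Physics in Wed.

Tue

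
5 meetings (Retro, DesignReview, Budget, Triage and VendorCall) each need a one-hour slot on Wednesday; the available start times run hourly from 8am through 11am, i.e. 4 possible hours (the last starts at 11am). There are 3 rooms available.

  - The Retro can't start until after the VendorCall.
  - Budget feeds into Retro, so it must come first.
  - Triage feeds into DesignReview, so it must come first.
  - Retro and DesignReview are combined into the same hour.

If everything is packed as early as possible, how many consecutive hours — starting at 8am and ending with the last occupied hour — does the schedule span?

2

The precedence chain requires at least 2 distinct hours.
With at most 3 per hour and 5 meetings, at least 2 hours are needed.
2 works (last occupied hour: 9am): for example Triage -> 8am, Budget -> 8am, VendorCall -> 8am, Retro -> 9am, DesignReview -> 9am.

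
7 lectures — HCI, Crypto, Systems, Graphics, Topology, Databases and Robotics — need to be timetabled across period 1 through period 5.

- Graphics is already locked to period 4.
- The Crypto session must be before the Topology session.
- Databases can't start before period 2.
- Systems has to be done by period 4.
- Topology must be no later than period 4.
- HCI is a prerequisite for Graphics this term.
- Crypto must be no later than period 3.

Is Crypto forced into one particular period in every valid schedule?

Crypto can be period 1 (e.g. Crypto in period 1, Graphics in period 4, Databases in period 2, HCI in period 1, Robotics in period 1, Systems in period 1, Topology in period 2) or period 2 (e.g. Systems -> period 1, HCI -> period 1, Robotics -> period 1, Graphics -> period 4, Crypto -> period 2, Topology -> period 3, Databases -> period 2).

No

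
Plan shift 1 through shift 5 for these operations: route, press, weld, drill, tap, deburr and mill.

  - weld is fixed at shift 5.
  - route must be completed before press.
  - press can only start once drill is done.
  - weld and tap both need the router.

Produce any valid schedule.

route -> shift 1, press -> shift 2, drill -> shift 1, deburr -> shift 1, weld -> shift 5, mill -> shift 1, tap -> shift 1

Checking: drill(shift 1) before press(shift 2); route(shift 1) before press(shift 2); weld(shift 5) != tap(shift 1); weld=shift 5 in [shift 5,shift 5].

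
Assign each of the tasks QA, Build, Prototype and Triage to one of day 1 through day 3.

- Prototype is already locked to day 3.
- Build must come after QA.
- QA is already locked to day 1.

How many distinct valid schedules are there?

6

Splitting on Build: it can be day 2 (3), day 3 (3). Listing each branch's schedules as (QA, Prototype, Triage) by day number:
Build=day 2: (1,3,1) (1,3,2) (1,3,3) — 3.
Build=day 3: (1,3,1) (1,3,2) (1,3,3) — 3.
Summing: 3 + 3 = 6.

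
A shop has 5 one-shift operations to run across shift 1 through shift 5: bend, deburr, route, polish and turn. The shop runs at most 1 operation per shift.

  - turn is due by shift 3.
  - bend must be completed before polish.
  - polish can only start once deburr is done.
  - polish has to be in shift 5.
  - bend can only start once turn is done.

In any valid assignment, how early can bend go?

Precedence pushes bend to at least shift 2; downstream work caps bend at shift 4.
bend at shift 2 is achievable: polish in shift 5, turn in shift 1, bend in shift 2, route in shift 4, deburr in shift 3.

shift 2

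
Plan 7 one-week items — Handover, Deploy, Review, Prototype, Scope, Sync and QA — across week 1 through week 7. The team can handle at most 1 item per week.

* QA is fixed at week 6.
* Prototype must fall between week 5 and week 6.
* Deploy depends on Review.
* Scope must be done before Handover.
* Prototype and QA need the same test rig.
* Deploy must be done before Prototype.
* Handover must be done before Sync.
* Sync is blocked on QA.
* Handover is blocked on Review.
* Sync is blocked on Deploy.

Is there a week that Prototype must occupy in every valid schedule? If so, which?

week 5

Prototype's window is week 5–week 6.
QA is fixed at week 6, and Prototype can't share a week with QA.
So Prototype must be week 5.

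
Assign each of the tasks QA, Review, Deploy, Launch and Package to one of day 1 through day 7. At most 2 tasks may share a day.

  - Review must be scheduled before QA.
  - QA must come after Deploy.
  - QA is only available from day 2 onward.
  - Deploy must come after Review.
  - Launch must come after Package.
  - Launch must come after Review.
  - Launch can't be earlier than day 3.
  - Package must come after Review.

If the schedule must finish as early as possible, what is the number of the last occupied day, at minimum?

The precedence chain requires at least 3 distinct days.
With at most 2 per day and 5 tasks, at least 3 days are needed.
3 works (last occupied day: day 3): for example Launch -> day 3; Deploy -> day 2; Package -> day 2; Review -> day 1; QA -> day 3.

3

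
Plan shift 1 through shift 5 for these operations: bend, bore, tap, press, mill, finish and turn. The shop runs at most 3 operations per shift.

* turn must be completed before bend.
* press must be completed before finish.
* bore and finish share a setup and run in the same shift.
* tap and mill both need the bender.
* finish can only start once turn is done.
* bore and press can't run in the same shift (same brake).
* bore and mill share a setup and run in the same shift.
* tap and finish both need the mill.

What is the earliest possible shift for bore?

Bore must be in the same shift as finish, which can't be before shift 2, so bore is at least shift 2.
bore at shift 2 is achievable: bore -> shift 2; finish -> shift 2; tap -> shift 1; press -> shift 1; bend -> shift 3; turn -> shift 1; mill -> shift 2.

shift 2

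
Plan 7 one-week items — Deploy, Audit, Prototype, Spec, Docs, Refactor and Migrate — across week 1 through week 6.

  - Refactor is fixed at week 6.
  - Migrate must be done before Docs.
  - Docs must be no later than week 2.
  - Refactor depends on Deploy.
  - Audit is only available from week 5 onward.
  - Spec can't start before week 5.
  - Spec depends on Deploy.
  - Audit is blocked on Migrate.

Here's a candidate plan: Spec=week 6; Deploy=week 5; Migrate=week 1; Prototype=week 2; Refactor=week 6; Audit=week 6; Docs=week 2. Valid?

Spec depends on Deploy — holds.
Refactor is fixed at week 6 — holds.
Refactor depends on Deploy — holds.
Spec can't start before week 5 — holds.
Audit is only available from week 5 onward — holds.
Migrate must be done before Docs — holds.
Docs must be no later than week 2 — holds.
Audit is blocked on Migrate — holds.

Yes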